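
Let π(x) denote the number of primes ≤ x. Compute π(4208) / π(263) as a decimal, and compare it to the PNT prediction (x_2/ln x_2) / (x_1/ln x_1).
π(4208)/π(263) = 575/56 ≈ 10.2679;  PNT prediction ≈ 10.6839.

π(263) = 56 and π(4208) = 575, so π(4208)/π(263) ≈ 10.2679. The PNT-predicted ratio is (4208/ln(4208)) / (263/ln(263)) ≈ 10.6839. The two agree to within a few percent, as expected.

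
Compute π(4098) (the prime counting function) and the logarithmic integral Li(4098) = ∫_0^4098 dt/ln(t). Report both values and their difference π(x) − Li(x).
π(4098) = 564;  Li(4098) ≈ 577.16;  π(x) − Li(x) ≈ -13.16.

Direct count of primes ≤ 4098 gives π(4098) = 564. Numerical evaluation of the logarithmic integral gives Li(4098) ≈ 577.16. The difference π(x) − Li(x) ≈ -13.16 is typically negative for small/moderate x (Li(x) overestimates), though Littlewood's theorem shows this sign changes infinitely often.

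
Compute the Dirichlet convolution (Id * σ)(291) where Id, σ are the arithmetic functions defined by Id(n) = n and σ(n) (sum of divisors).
(Id * σ)(291) = 1365

Divisors of 291: [1, 3, 97, 291]. For each d | 291:
  d = 1: Id(1) · σ(291/1) = 1 · 392 = 392
  d = 3: Id(3) · σ(291/3) = 3 · 98 = 294
  d = 97: Id(97) · σ(291/97) = 97 · 4 = 388
  d = 291: Id(291) · σ(291/291) = 291 · 1 = 291
Summing: (Id * σ)(291) = 392 + 294 + 388 + 291 = 1365.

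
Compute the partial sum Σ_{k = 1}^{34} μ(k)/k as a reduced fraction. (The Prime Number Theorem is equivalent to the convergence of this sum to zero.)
Σ μ(k)/k = -302679716/100280245065

Values of μ(k) for 1 ≤ k ≤ 34: μ(1) = 1, μ(2) = -1, μ(3) = -1, μ(5) = -1, μ(6) = 1, μ(7) = -1, μ(10) = 1, μ(11) = -1, μ(13) = -1, μ(14) = 1, μ(15) = 1, μ(17) = -1, μ(19) = -1, μ(21) = 1, μ(22) = 1, μ(23) = -1, μ(26) = 1, μ(29) = -1, μ(30) = -1, μ(31) = -1, μ(33) = 1, μ(34) = 1, with μ = 0 on non-squarefree integers. Summing μ(k)/k for k where μ(k) ≠ 0 gives -302679716/100280245065 ≈ -0.0030. (PNT ⟺ this sum → 0 as n → ∞.)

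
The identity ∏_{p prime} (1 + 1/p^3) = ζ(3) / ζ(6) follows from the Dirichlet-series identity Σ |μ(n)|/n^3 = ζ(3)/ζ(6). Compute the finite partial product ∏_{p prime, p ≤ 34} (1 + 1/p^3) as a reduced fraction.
∏ = 123276368443014873612288/104343309932640260237195

The primes p ≤ 34 are [2, 3, 5, 7, 11, 13, 17, 19, 23, 29, 31]. For each, (1 + 1/p^3) = (p^3 + 1)/p^3. Multiplying these fractions over p ∈ [2, 3, 5, 7, 11, 13, 17, 19, 23, 29, 31] gives 123276368443014873612288/104343309932640260237195. (In the limit P → ∞ this tends to ζ(3)/ζ(6).)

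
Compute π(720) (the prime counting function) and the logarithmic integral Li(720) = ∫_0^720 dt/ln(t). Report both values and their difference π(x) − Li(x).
π(720) = 128;  Li(720) ≈ 136.14;  π(x) − Li(x) ≈ -8.14.

Direct count of primes ≤ 720 gives π(720) = 128. Numerical evaluation of the logarithmic integral gives Li(720) ≈ 136.14. The difference π(x) − Li(x) ≈ -8.14 is typically negative for small/moderate x (Li(x) overestimates), though Littlewood's theorem shows this sign changes infinitely often.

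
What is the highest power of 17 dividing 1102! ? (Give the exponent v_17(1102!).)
v_17(1102!) = 67

Legendre's formula: v_p(n!) = Σ_{k ≥ 1} ⌊n / p^k⌋. For p = 17, n = 1102, the terms are:
  ⌊1102/17^1⌋ = ⌊1102/17⌋ = 64
  ⌊1102/17^2⌋ = ⌊1102/289⌋ = 3
(the next term ⌊1102/17^3⌋ = 0, terminating the sum). Summing: v_17(1102!) = 64 + 3 = 67.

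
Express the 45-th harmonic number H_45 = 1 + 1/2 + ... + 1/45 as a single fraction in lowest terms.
H_45 = 5914085889685464427/1345655451257488800

Direct summation: H_45 = 1 + 1/2 + ... + 1/45. The least common denominator is lcm(1, ..., 45) = 9419588158802421600; over this denominator the numerator is 9419588158802421600 + 4709794079401210800 + 3139862719600807200 + 2354897039700605400 + 1883917631760484320 + 1569931359800403600 + 1345655451257488800 + 1177448519850302700 + 1046620906533602400 + 941958815880242160 + 856326196254765600 + 784965679900201800 + 724583704523263200 + 672827725628744400 + 627972543920161440 + 588724259925151350 + 554093421106024800 + 523310453266801200 + 495767797831706400 + 470979407940121080 + 448551817085829600 + 428163098127382800 + 409547311252279200 + 392482839950100900 + 376783526352096864 + 362291852261631600 + 348873635511200800 + 336413862814372200 + 324813384786290400 + 313986271960080720 + 303857682542013600 + 294362129962575675 + 285442065418255200 + 277046710553012400 + 269131090251497760 + 261655226633400600 + 254583463751416800 + 247883898915853200 + 241527901507754400 + 235489703970060540 + 229746052653717600 + 224275908542914800 + 219060189739591200 + 214081549063691400 + 209324181306720480 = 41398601227798250989, so H_45 = 41398601227798250989/9419588158802421600; reducing by gcd(41398601227798250989, 9419588158802421600) = 7 gives 5914085889685464427/1345655451257488800 ≈ 4.39495. (The PNT-adjacent estimate ln(45) + γ ≈ 4.38388 matches within O(1/n).)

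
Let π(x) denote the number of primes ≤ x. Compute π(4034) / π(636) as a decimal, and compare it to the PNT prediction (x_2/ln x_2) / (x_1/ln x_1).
π(4034)/π(636) = 557/115 ≈ 4.8435;  PNT prediction ≈ 4.9315.

π(636) = 115 and π(4034) = 557, so π(4034)/π(636) ≈ 4.8435. The PNT-predicted ratio is (4034/ln(4034)) / (636/ln(636)) ≈ 4.9315. The two agree to within a few percent, as expected.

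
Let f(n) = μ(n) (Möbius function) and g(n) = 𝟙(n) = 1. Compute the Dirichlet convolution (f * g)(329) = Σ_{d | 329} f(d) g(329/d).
(μ * 𝟙)(329) = 0

Divisors of 329: [1, 7, 47, 329]. For each d | 329:
  d = 1: μ(1) · 𝟙(329/1) = 1 · 1 = 1
  d = 7: μ(7) · 𝟙(329/7) = -1 · 1 = -1
  d = 47: μ(47) · 𝟙(329/47) = -1 · 1 = -1
  d = 329: μ(329) · 𝟙(329/329) = 1 · 1 = 1
Summing: (μ * 𝟙)(329) = 1 + -1 + -1 + 1 = 0.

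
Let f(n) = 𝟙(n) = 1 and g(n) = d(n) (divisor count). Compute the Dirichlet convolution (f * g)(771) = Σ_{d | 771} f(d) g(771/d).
(𝟙 * d)(771) = 9

Divisors of 771: [1, 3, 257, 771]. For each d | 771:
  d = 1: 𝟙(1) · d(771/1) = 1 · 4 = 4
  d = 3: 𝟙(3) · d(771/3) = 1 · 2 = 2
  d = 257: 𝟙(257) · d(771/257) = 1 · 2 = 2
  d = 771: 𝟙(771) · d(771/771) = 1 · 1 = 1
Summing: (𝟙 * d)(771) = 4 + 2 + 2 + 1 = 9.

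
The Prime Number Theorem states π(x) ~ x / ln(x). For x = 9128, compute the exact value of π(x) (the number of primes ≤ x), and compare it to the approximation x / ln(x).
π(9128) = 1131;  x/ln(x) ≈ 1000.98;  relative error ≈ 11.50%.

Directly count primes up to 9128: π(9128) = 1131. The PNT approximation gives 9128/ln(9128) ≈ 9128/9.11910 ≈ 1000.98. Relative error (π(x) − x/ln(x)) / π(x) ≈ 11.50%; the approximation is known to undercount slightly (Li(x) is a better estimate).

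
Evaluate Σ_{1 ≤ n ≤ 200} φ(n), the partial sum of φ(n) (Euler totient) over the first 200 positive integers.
Σ_{n ≤ 200} φ(n) = 12232

Compute φ(n) for each 1 ≤ n ≤ 200: φ(1) = 1, φ(2) = 1, φ(3) = 2, φ(4) = 2, φ(5) = 4, φ(6) = 2, φ(7) = 6, φ(8) = 4, φ(9) = 6, φ(10) = 4, φ(11) = 10, φ(12) = 4, φ(13) = 12, φ(14) = 6, φ(15) = 8, φ(16) = 8, φ(17) = 16, φ(18) = 6, φ(19) = 18, φ(20) = 8, φ(21) = 12, φ(22) = 10, φ(23) = 22, φ(24) = 8, φ(25) = 20, φ(26) = 12, φ(27) = 18, φ(28) = 12, φ(29) = 28, φ(30) = 8, φ(31) = 30, φ(32) = 16, φ(33) = 20, φ(34) = 16, φ(35) = 24, φ(36) = 12, φ(37) = 36, φ(38) = 18, φ(39) = 24, φ(40) = 16, φ(41) = 40, φ(42) = 12, φ(43) = 42, φ(44) = 20, φ(45) = 24, φ(46) = 22, φ(47) = 46, φ(48) = 16, φ(49) = 42, φ(50) = 20, φ(51) = 32, φ(52) = 24, φ(53) = 52, φ(54) = 18, φ(55) = 40, φ(56) = 24, φ(57) = 36, φ(58) = 28, φ(59) = 58, φ(60) = 16, φ(61) = 60, φ(62) = 30, φ(63) = 36, φ(64) = 32, φ(65) = 48, φ(66) = 20, φ(67) = 66, φ(68) = 32, φ(69) = 44, φ(70) = 24, φ(71) = 70, φ(72) = 24, φ(73) = 72, φ(74) = 36, φ(75) = 40, φ(76) = 36, φ(77) = 60, φ(78) = 24, φ(79) = 78, φ(80) = 32, φ(81) = 54, φ(82) = 40, φ(83) = 82, φ(84) = 24, φ(85) = 64, φ(86) = 42, φ(87) = 56, φ(88) = 40, φ(89) = 88, φ(90) = 24, φ(91) = 72, φ(92) = 44, φ(93) = 60, φ(94) = 46, φ(95) = 72, φ(96) = 32, φ(97) = 96, φ(98) = 42, φ(99) = 60, φ(100) = 40, φ(101) = 100, φ(102) = 32, φ(103) = 102, φ(104) = 48, φ(105) = 48, φ(106) = 52, φ(107) = 106, φ(108) = 36, φ(109) = 108, φ(110) = 40, φ(111) = 72, φ(112) = 48, φ(113) = 112, φ(114) = 36, φ(115) = 88, φ(116) = 56, φ(117) = 72, φ(118) = 58, φ(119) = 96, φ(120) = 32, φ(121) = 110, φ(122) = 60, φ(123) = 80, φ(124) = 60, φ(125) = 100, φ(126) = 36, φ(127) = 126, φ(128) = 64, φ(129) = 84, φ(130) = 48, φ(131) = 130, φ(132) = 40, φ(133) = 108, φ(134) = 66, φ(135) = 72, φ(136) = 64, φ(137) = 136, φ(138) = 44, φ(139) = 138, φ(140) = 48, φ(141) = 92, φ(142) = 70, φ(143) = 120, φ(144) = 48, φ(145) = 112, φ(146) = 72, φ(147) = 84, φ(148) = 72, φ(149) = 148, φ(150) = 40, φ(151) = 150, φ(152) = 72, φ(153) = 96, φ(154) = 60, φ(155) = 120, φ(156) = 48, φ(157) = 156, φ(158) = 78, φ(159) = 104, φ(160) = 64, φ(161) = 132, φ(162) = 54, φ(163) = 162, φ(164) = 80, φ(165) = 80, φ(166) = 82, φ(167) = 166, φ(168) = 48, φ(169) = 156, φ(170) = 64, φ(171) = 108, φ(172) = 84, φ(173) = 172, φ(174) = 56, φ(175) = 120, φ(176) = 80, φ(177) = 116, φ(178) = 88, φ(179) = 178, φ(180) = 48, φ(181) = 180, φ(182) = 72, φ(183) = 120, φ(184) = 88, φ(185) = 144, φ(186) = 60, φ(187) = 160, φ(188) = 92, φ(189) = 108, φ(190) = 72, φ(191) = 190, φ(192) = 64, φ(193) = 192, φ(194) = 96, φ(195) = 96, φ(196) = 84, φ(197) = 196, φ(198) = 60, φ(199) = 198, φ(200) = 80. Summing all 200 values: 12232. (Average order: Σ_{n ≤ x} φ(n) ~ (3/π²) x². For x = 200, (3/π²)·200² ≈ 12158.54.)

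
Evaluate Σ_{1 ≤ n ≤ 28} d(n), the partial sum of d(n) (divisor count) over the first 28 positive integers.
Σ_{n ≤ 28} d(n) = 101

Compute d(n) for each 1 ≤ n ≤ 28: d(1) = 1, d(2) = 2, d(3) = 2, d(4) = 3, d(5) = 2, d(6) = 4, d(7) = 2, d(8) = 4, d(9) = 3, d(10) = 4, d(11) = 2, d(12) = 6, d(13) = 2, d(14) = 4, d(15) = 4, d(16) = 5, d(17) = 2, d(18) = 6, d(19) = 2, d(20) = 6, d(21) = 4, d(22) = 4, d(23) = 2, d(24) = 8, d(25) = 3, d(26) = 4, d(27) = 4, d(28) = 6. Summing all 28 values: 101. (Dirichlet's divisor formula: Σ_{n ≤ x} d(n) = x ln(x) + (2γ − 1) x + O(√x). For x = 28, the asymptotic estimate is ≈ 97.63.)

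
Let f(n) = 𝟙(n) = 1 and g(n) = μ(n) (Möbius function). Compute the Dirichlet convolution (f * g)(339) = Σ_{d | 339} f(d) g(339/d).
(𝟙 * μ)(339) = 0

Divisors of 339: [1, 3, 113, 339]. For each d | 339:
  d = 1: 𝟙(1) · μ(339/1) = 1 · 1 = 1
  d = 3: 𝟙(3) · μ(339/3) = 1 · -1 = -1
  d = 113: 𝟙(113) · μ(339/113) = 1 · -1 = -1
  d = 339: 𝟙(339) · μ(339/339) = 1 · 1 = 1
Summing: (𝟙 * μ)(339) = 1 + -1 + -1 + 1 = 0.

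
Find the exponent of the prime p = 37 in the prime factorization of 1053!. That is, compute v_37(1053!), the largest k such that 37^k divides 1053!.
v_37(1053!) = 28

Legendre's formula: v_p(n!) = Σ_{k ≥ 1} ⌊n / p^k⌋. For p = 37, n = 1053, the terms are:
  ⌊1053/37^1⌋ = ⌊1053/37⌋ = 28
(the next term ⌊1053/37^2⌋ = 0, terminating the sum). Summing: v_37(1053!) = 28 = 28.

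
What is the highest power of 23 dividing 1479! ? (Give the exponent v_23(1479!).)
v_23(1479!) = 66

Legendre's formula: v_p(n!) = Σ_{k ≥ 1} ⌊n / p^k⌋. For p = 23, n = 1479, the terms are:
  ⌊1479/23^1⌋ = ⌊1479/23⌋ = 64
  ⌊1479/23^2⌋ = ⌊1479/529⌋ = 2
(the next term ⌊1479/23^3⌋ = 0, terminating the sum). Summing: v_23(1479!) = 64 + 2 = 66.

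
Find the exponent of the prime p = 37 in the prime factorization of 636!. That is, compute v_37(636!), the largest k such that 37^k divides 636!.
v_37(636!) = 17

Legendre's formula: v_p(n!) = Σ_{k ≥ 1} ⌊n / p^k⌋. For p = 37, n = 636, the terms are:
  ⌊636/37^1⌋ = ⌊636/37⌋ = 17
(the next term ⌊636/37^2⌋ = 0, terminating the sum). Summing: v_37(636!) = 17 = 17.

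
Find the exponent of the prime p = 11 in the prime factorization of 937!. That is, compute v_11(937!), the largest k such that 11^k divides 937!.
v_11(937!) = 92

Legendre's formula: v_p(n!) = Σ_{k ≥ 1} ⌊n / p^k⌋. For p = 11, n = 937, the terms are:
  ⌊937/11^1⌋ = ⌊937/11⌋ = 85
  ⌊937/11^2⌋ = ⌊937/121⌋ = 7
(the next term ⌊937/11^3⌋ = 0, terminating the sum). Summing: v_11(937!) = 85 + 7 = 92.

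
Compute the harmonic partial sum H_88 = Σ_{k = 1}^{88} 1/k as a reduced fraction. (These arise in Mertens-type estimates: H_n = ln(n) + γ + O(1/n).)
H_88 = 40866521918642154860585199122889549709/8076030954443701744994070304101969600

Direct summation: H_88 = 1 + 1/2 + ... + 1/88. The least common denominator is lcm(1, ..., 88) = 8076030954443701744994070304101969600; over this denominator the numerator is 8076030954443701744994070304101969600 + 4038015477221850872497035152050984800 + 2692010318147900581664690101367323200 + 2019007738610925436248517576025492400 + 1615206190888740348998814060820393920 + 1346005159073950290832345050683661600 + 1153718707777671677856295757728852800 + 1009503869305462718124258788012746200 + 897336772715966860554896700455774400 + 807603095444370174499407030410196960 + 734184632222154704090370027645633600 + 673002579536975145416172525341830800 + 621233150341823211153390023392459200 + 576859353888835838928147878864426400 + 538402063629580116332938020273464640 + 504751934652731359062129394006373100 + 475060644379041279117298253182468800 + 448668386357983430277448350227887200 + 425054260760194828683898437057998400 + 403801547722185087249703515205098480 + 384572902592557225952098585909617600 + 367092316111077352045185013822816800 + 351131780627987032391046534960955200 + 336501289768487572708086262670915400 + 323041238177748069799762812164078784 + 310616575170911605576695011696229600 + 299112257571988953518298900151924800 + 288429676944417919464073939432213200 + 278483826015300060172209320831102400 + 269201031814790058166469010136732320 + 260517127562700056290131300132321600 + 252375967326365679531064697003186550 + 244728210740718234696790009215211200 + 237530322189520639558649126591234400 + 230743741555534335571259151545770560 + 224334193178991715138724175113943600 + 218271106876856803918758656867620800 + 212527130380097414341949218528999200 + 207077716780607737051130007797486400 + 201900773861092543624851757602549240 + 196976364742529310853513909856145600 + 192286451296278612976049292954808800 + 187814673359155854534745821025627200 + 183546158055538676022592506911408400 + 179467354543193372110979340091154880 + 175565890313993516195523267480477600 + 171830445839227696702001495831956800 + 168250644884243786354043131335457700 + 164816958253953096836613679675550400 + 161520619088874034899881406082039392 + 158353548126347093039099417727489600 + 155308287585455802788347505848114800 + 152377942536673617830076798190603200 + 149556128785994476759149450075962400 + 146836926444430940818074005529126720 + 144214838472208959732036969716106600 + 141684753586731609561299479019332800 + 139241913007650030086104660415551200 + 136881880583791554999899496679694400 + 134600515907395029083234505068366160 + 132393950072847569590066726296753600 + 130258563781350028145065650066160800 + 128190967530852408650699528636539200 + 126187983663182839765532348501593275 + 124246630068364642230678004678491840 + 122364105370359117348395004607605600 + 120537775439458234999911497076148800 + 118765161094760319779324563295617200 + 117043926875995677463682178320318400 + 115371870777767167785629575772885280 + 113746914851319742887240426818337600 + 112167096589495857569362087556971800 + 110630561019776736232795483617835200 + 109135553438428401959379328433810400 + 107680412725916023266587604054692928 + 106263565190048707170974609264499600 + 104883518888879243441481432520804800 + 103538858390303868525565003898743200 + 102228239929667110696127472203822400 + 100950386930546271812425878801274620 + 99704085857329651172766300050641600 + 98488182371264655426756954928072800 + 97301577764381948734868316916891200 + 96143225648139306488024646477404400 + 95012128875808255823459650636493760 + 93907336679577927267372910512813600 + 92827942005100020057403106943700800 + 91773079027769338011296253455704200 = 40866521918642154860585199122889549709, so H_88 = 40866521918642154860585199122889549709/8076030954443701744994070304101969600 (already in lowest terms) ≈ 5.06022. (The PNT-adjacent estimate ln(88) + γ ≈ 5.05455 matches within O(1/n).)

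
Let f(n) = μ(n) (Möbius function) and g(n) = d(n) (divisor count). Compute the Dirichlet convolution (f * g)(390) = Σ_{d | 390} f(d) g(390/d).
(μ * d)(390) = 1

Divisors of 390: [1, 2, 3, 5, 6, 10, 13, 15, 26, 30, 39, 65, 78, 130, 195, 390]. For each d | 390:
  d = 1: μ(1) · d(390/1) = 1 · 16 = 16
  d = 2: μ(2) · d(390/2) = -1 · 8 = -8
  d = 3: μ(3) · d(390/3) = -1 · 8 = -8
  d = 5: μ(5) · d(390/5) = -1 · 8 = -8
  d = 6: μ(6) · d(390/6) = 1 · 4 = 4
  d = 10: μ(10) · d(390/10) = 1 · 4 = 4
  d = 13: μ(13) · d(390/13) = -1 · 8 = -8
  d = 15: μ(15) · d(390/15) = 1 · 4 = 4
  d = 26: μ(26) · d(390/26) = 1 · 4 = 4
  d = 30: μ(30) · d(390/30) = -1 · 2 = -2
  d = 39: μ(39) · d(390/39) = 1 · 4 = 4
  d = 65: μ(65) · d(390/65) = 1 · 4 = 4
  d = 78: μ(78) · d(390/78) = -1 · 2 = -2
  d = 130: μ(130) · d(390/130) = -1 · 2 = -2
  d = 195: μ(195) · d(390/195) = -1 · 2 = -2
  d = 390: μ(390) · d(390/390) = 1 · 1 = 1
Summing: (μ * d)(390) = 16 + -8 + -8 + -8 + 4 + 4 + -8 + 4 + 4 + -2 + 4 + 4 + -2 + -2 + -2 + 1 = 1.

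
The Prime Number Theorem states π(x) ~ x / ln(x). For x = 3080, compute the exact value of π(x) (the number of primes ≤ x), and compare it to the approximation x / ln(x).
π(3080) = 440;  x/ln(x) ≈ 383.43;  relative error ≈ 12.86%.

Directly count primes up to 3080: π(3080) = 440. The PNT approximation gives 3080/ln(3080) ≈ 3080/8.03268 ≈ 383.43. Relative error (π(x) − x/ln(x)) / π(x) ≈ 12.86%; the approximation is known to undercount slightly (Li(x) is a better estimate).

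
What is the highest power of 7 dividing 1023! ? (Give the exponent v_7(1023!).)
v_7(1023!) = 168

Legendre's formula: v_p(n!) = Σ_{k ≥ 1} ⌊n / p^k⌋. For p = 7, n = 1023, the terms are:
  ⌊1023/7^1⌋ = ⌊1023/7⌋ = 146
  ⌊1023/7^2⌋ = ⌊1023/49⌋ = 20
  ⌊1023/7^3⌋ = ⌊1023/343⌋ = 2
(the next term ⌊1023/7^4⌋ = 0, terminating the sum). Summing: v_7(1023!) = 146 + 20 + 2 = 168.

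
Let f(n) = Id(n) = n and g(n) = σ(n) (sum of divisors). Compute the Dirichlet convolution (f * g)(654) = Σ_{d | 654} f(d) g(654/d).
(Id * σ)(654) = 7665

Divisors of 654: [1, 2, 3, 6, 109, 218, 327, 654]. For each d | 654:
  d = 1: Id(1) · σ(654/1) = 1 · 1320 = 1320
  d = 2: Id(2) · σ(654/2) = 2 · 440 = 880
  d = 3: Id(3) · σ(654/3) = 3 · 330 = 990
  d = 6: Id(6) · σ(654/6) = 6 · 110 = 660
  d = 109: Id(109) · σ(654/109) = 109 · 12 = 1308
  d = 218: Id(218) · σ(654/218) = 218 · 4 = 872
  d = 327: Id(327) · σ(654/327) = 327 · 3 = 981
  d = 654: Id(654) · σ(654/654) = 654 · 1 = 654
Summing: (Id * σ)(654) = 1320 + 880 + 990 + 660 + 1308 + 872 + 981 + 654 = 7665.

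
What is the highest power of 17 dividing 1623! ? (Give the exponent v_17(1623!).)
v_17(1623!) = 100

Legendre's formula: v_p(n!) = Σ_{k ≥ 1} ⌊n / p^k⌋. For p = 17, n = 1623, the terms are:
  ⌊1623/17^1⌋ = ⌊1623/17⌋ = 95
  ⌊1623/17^2⌋ = ⌊1623/289⌋ = 5
(the next term ⌊1623/17^3⌋ = 0, terminating the sum). Summing: v_17(1623!) = 95 + 5 = 100.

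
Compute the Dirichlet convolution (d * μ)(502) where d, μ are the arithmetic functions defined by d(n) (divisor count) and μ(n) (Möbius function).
(d * μ)(502) = 1

Divisors of 502: [1, 2, 251, 502]. For each d | 502:
  d = 1: d(1) · μ(502/1) = 1 · 1 = 1
  d = 2: d(2) · μ(502/2) = 2 · -1 = -2
  d = 251: d(251) · μ(502/251) = 2 · -1 = -2
  d = 502: d(502) · μ(502/502) = 4 · 1 = 4
Summing: (d * μ)(502) = 1 + -2 + -2 + 4 = 1.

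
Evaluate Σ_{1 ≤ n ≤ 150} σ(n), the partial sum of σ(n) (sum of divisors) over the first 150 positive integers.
Σ_{n ≤ 150} σ(n) = 18604

Compute σ(n) for each 1 ≤ n ≤ 150: σ(1) = 1, σ(2) = 3, σ(3) = 4, σ(4) = 7, σ(5) = 6, σ(6) = 12, σ(7) = 8, σ(8) = 15, σ(9) = 13, σ(10) = 18, σ(11) = 12, σ(12) = 28, σ(13) = 14, σ(14) = 24, σ(15) = 24, σ(16) = 31, σ(17) = 18, σ(18) = 39, σ(19) = 20, σ(20) = 42, σ(21) = 32, σ(22) = 36, σ(23) = 24, σ(24) = 60, σ(25) = 31, σ(26) = 42, σ(27) = 40, σ(28) = 56, σ(29) = 30, σ(30) = 72, σ(31) = 32, σ(32) = 63, σ(33) = 48, σ(34) = 54, σ(35) = 48, σ(36) = 91, σ(37) = 38, σ(38) = 60, σ(39) = 56, σ(40) = 90, σ(41) = 42, σ(42) = 96, σ(43) = 44, σ(44) = 84, σ(45) = 78, σ(46) = 72, σ(47) = 48, σ(48) = 124, σ(49) = 57, σ(50) = 93, σ(51) = 72, σ(52) = 98, σ(53) = 54, σ(54) = 120, σ(55) = 72, σ(56) = 120, σ(57) = 80, σ(58) = 90, σ(59) = 60, σ(60) = 168, σ(61) = 62, σ(62) = 96, σ(63) = 104, σ(64) = 127, σ(65) = 84, σ(66) = 144, σ(67) = 68, σ(68) = 126, σ(69) = 96, σ(70) = 144, σ(71) = 72, σ(72) = 195, σ(73) = 74, σ(74) = 114, σ(75) = 124, σ(76) = 140, σ(77) = 96, σ(78) = 168, σ(79) = 80, σ(80) = 186, σ(81) = 121, σ(82) = 126, σ(83) = 84, σ(84) = 224, σ(85) = 108, σ(86) = 132, σ(87) = 120, σ(88) = 180, σ(89) = 90, σ(90) = 234, σ(91) = 112, σ(92) = 168, σ(93) = 128, σ(94) = 144, σ(95) = 120, σ(96) = 252, σ(97) = 98, σ(98) = 171, σ(99) = 156, σ(100) = 217, σ(101) = 102, σ(102) = 216, σ(103) = 104, σ(104) = 210, σ(105) = 192, σ(106) = 162, σ(107) = 108, σ(108) = 280, σ(109) = 110, σ(110) = 216, σ(111) = 152, σ(112) = 248, σ(113) = 114, σ(114) = 240, σ(115) = 144, σ(116) = 210, σ(117) = 182, σ(118) = 180, σ(119) = 144, σ(120) = 360, σ(121) = 133, σ(122) = 186, σ(123) = 168, σ(124) = 224, σ(125) = 156, σ(126) = 312, σ(127) = 128, σ(128) = 255, σ(129) = 176, σ(130) = 252, σ(131) = 132, σ(132) = 336, σ(133) = 160, σ(134) = 204, σ(135) = 240, σ(136) = 270, σ(137) = 138, σ(138) = 288, σ(139) = 140, σ(140) = 336, σ(141) = 192, σ(142) = 216, σ(143) = 168, σ(144) = 403, σ(145) = 180, σ(146) = 222, σ(147) = 228, σ(148) = 266, σ(149) = 150, σ(150) = 372. Summing all 150 values: 18604. (Average order: Σ_{n ≤ x} σ(n) ~ (π²/12) x². For x = 150, (π²/12)·150² ≈ 18505.51.)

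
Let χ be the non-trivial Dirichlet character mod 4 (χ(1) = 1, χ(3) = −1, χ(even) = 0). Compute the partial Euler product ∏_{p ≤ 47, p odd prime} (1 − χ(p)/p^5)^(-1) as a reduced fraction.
∏ = 7508883803148623376075754946450365737429310788606076172798130278074505/7537845509642297199917174706861149114875564283464393121061743521431552

The odd primes p ≤ 47 are [3, 5, 7, 11, 13, 17, 19, 23, 29, 31, 37, 41, 43, 47]. For each, χ(p) = 1 if p ≡ 1 mod 4, χ(p) = −1 if p ≡ 3 mod 4. Taking (1 − χ(p)/p^5)^(-1) = p^5/(p^5 − χ(p)): (1 − (-1)/3^5)^(-1) · (1 − (1)/5^5)^(-1) · (1 − (-1)/7^5)^(-1) · (1 − (-1)/11^5)^(-1) · (1 − (1)/13^5)^(-1) · (1 − (1)/17^5)^(-1) · (1 − (-1)/19^5)^(-1) · (1 − (-1)/23^5)^(-1) · (1 − (1)/29^5)^(-1) · (1 − (-1)/31^5)^(-1) · (1 − (1)/37^5)^(-1) · (1 − (1)/41^5)^(-1) · (1 − (-1)/43^5)^(-1) · (1 − (-1)/47^5)^(-1) = 7508883803148623376075754946450365737429310788606076172798130278074505/7537845509642297199917174706861149114875564283464393121061743521431552.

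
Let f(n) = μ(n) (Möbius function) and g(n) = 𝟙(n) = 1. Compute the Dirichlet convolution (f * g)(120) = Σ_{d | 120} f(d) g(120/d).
(μ * 𝟙)(120) = 0

Divisors of 120: [1, 2, 3, 4, 5, 6, 8, 10, 12, 15, 20, 24, 30, 40, 60, 120]. For each d | 120:
  d = 1: μ(1) · 𝟙(120/1) = 1 · 1 = 1
  d = 2: μ(2) · 𝟙(120/2) = -1 · 1 = -1
  d = 3: μ(3) · 𝟙(120/3) = -1 · 1 = -1
  d = 4: μ(4) · 𝟙(120/4) = 0 · 1 = 0
  d = 5: μ(5) · 𝟙(120/5) = -1 · 1 = -1
  d = 6: μ(6) · 𝟙(120/6) = 1 · 1 = 1
  d = 8: μ(8) · 𝟙(120/8) = 0 · 1 = 0
  d = 10: μ(10) · 𝟙(120/10) = 1 · 1 = 1
  d = 12: μ(12) · 𝟙(120/12) = 0 · 1 = 0
  d = 15: μ(15) · 𝟙(120/15) = 1 · 1 = 1
  d = 20: μ(20) · 𝟙(120/20) = 0 · 1 = 0
  d = 24: μ(24) · 𝟙(120/24) = 0 · 1 = 0
  d = 30: μ(30) · 𝟙(120/30) = -1 · 1 = -1
  d = 40: μ(40) · 𝟙(120/40) = 0 · 1 = 0
  d = 60: μ(60) · 𝟙(120/60) = 0 · 1 = 0
  d = 120: μ(120) · 𝟙(120/120) = 0 · 1 = 0
Summing: (μ * 𝟙)(120) = 1 + -1 + -1 + 0 + -1 + 1 + 0 + 1 + 0 + 1 + 0 + 0 + -1 + 0 + 0 + 0 = 0.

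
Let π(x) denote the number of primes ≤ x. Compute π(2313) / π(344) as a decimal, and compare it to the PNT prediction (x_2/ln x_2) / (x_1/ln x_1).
π(2313)/π(344) = 344/68 ≈ 5.0588;  PNT prediction ≈ 5.0697.

π(344) = 68 and π(2313) = 344, so π(2313)/π(344) ≈ 5.0588. The PNT-predicted ratio is (2313/ln(2313)) / (344/ln(344)) ≈ 5.0697. The two agree to within a few percent, as expected.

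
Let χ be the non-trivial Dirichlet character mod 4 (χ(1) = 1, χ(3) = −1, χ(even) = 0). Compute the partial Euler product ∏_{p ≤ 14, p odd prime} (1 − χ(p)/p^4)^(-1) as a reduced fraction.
∏ = 12412162137375/12550936856576

The odd primes p ≤ 14 are [3, 5, 7, 11, 13]. For each, χ(p) = 1 if p ≡ 1 mod 4, χ(p) = −1 if p ≡ 3 mod 4. Taking (1 − χ(p)/p^4)^(-1) = p^4/(p^4 − χ(p)): (1 − (-1)/3^4)^(-1) · (1 − (1)/5^4)^(-1) · (1 − (-1)/7^4)^(-1) · (1 − (-1)/11^4)^(-1) · (1 − (1)/13^4)^(-1) = 12412162137375/12550936856576.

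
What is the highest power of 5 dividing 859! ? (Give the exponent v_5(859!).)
v_5(859!) = 212

Legendre's formula: v_p(n!) = Σ_{k ≥ 1} ⌊n / p^k⌋. For p = 5, n = 859, the terms are:
  ⌊859/5^1⌋ = ⌊859/5⌋ = 171
  ⌊859/5^2⌋ = ⌊859/25⌋ = 34
  ⌊859/5^3⌋ = ⌊859/125⌋ = 6
  ⌊859/5^4⌋ = ⌊859/625⌋ = 1
(the next term ⌊859/5^5⌋ = 0, terminating the sum). Summing: v_5(859!) = 171 + 34 + 6 + 1 = 212.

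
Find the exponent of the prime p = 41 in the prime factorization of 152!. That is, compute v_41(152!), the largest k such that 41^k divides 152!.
v_41(152!) = 3

Legendre's formula: v_p(n!) = Σ_{k ≥ 1} ⌊n / p^k⌋. For p = 41, n = 152, the terms are:
  ⌊152/41^1⌋ = ⌊152/41⌋ = 3
(the next term ⌊152/41^2⌋ = 0, terminating the sum). Summing: v_41(152!) = 3 = 3.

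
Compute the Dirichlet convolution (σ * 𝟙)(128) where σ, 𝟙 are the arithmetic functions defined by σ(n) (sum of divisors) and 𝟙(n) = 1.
(σ * 𝟙)(128) = 502

Divisors of 128: [1, 2, 4, 8, 16, 32, 64, 128]. For each d | 128:
  d = 1: σ(1) · 𝟙(128/1) = 1 · 1 = 1
  d = 2: σ(2) · 𝟙(128/2) = 3 · 1 = 3
  d = 4: σ(4) · 𝟙(128/4) = 7 · 1 = 7
  d = 8: σ(8) · 𝟙(128/8) = 15 · 1 = 15
  d = 16: σ(16) · 𝟙(128/16) = 31 · 1 = 31
  d = 32: σ(32) · 𝟙(128/32) = 63 · 1 = 63
  d = 64: σ(64) · 𝟙(128/64) = 127 · 1 = 127
  d = 128: σ(128) · 𝟙(128/128) = 255 · 1 = 255
Summing: (σ * 𝟙)(128) = 1 + 3 + 7 + 15 + 31 + 63 + 127 + 255 = 502.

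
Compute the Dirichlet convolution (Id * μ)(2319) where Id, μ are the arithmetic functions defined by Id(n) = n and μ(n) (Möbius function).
(Id * μ)(2319) = 1544

Divisors of 2319: [1, 3, 773, 2319]. For each d | 2319:
  d = 1: Id(1) · μ(2319/1) = 1 · 1 = 1
  d = 3: Id(3) · μ(2319/3) = 3 · -1 = -3
  d = 773: Id(773) · μ(2319/773) = 773 · -1 = -773
  d = 2319: Id(2319) · μ(2319/2319) = 2319 · 1 = 2319
Summing: (Id * μ)(2319) = 1 + -3 + -773 + 2319 = 1544.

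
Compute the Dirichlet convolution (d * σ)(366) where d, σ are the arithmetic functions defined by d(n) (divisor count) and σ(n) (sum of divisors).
(d * σ)(366) = 1920

Divisors of 366: [1, 2, 3, 6, 61, 122, 183, 366]. For each d | 366:
  d = 1: d(1) · σ(366/1) = 1 · 744 = 744
  d = 2: d(2) · σ(366/2) = 2 · 248 = 496
  d = 3: d(3) · σ(366/3) = 2 · 186 = 372
  d = 6: d(6) · σ(366/6) = 4 · 62 = 248
  d = 61: d(61) · σ(366/61) = 2 · 12 = 24
  d = 122: d(122) · σ(366/122) = 4 · 4 = 16
  d = 183: d(183) · σ(366/183) = 4 · 3 = 12
  d = 366: d(366) · σ(366/366) = 8 · 1 = 8
Summing: (d * σ)(366) = 744 + 496 + 372 + 248 + 24 + 16 + 12 + 8 = 1920.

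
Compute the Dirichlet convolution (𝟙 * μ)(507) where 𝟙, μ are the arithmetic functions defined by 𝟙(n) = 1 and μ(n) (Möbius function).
(𝟙 * μ)(507) = 0

Divisors of 507: [1, 3, 13, 39, 169, 507]. For each d | 507:
  d = 1: 𝟙(1) · μ(507/1) = 1 · 0 = 0
  d = 3: 𝟙(3) · μ(507/3) = 1 · 0 = 0
  d = 13: 𝟙(13) · μ(507/13) = 1 · 1 = 1
  d = 39: 𝟙(39) · μ(507/39) = 1 · -1 = -1
  d = 169: 𝟙(169) · μ(507/169) = 1 · -1 = -1
  d = 507: 𝟙(507) · μ(507/507) = 1 · 1 = 1
Summing: (𝟙 * μ)(507) = 0 + 0 + 1 + -1 + -1 + 1 = 0.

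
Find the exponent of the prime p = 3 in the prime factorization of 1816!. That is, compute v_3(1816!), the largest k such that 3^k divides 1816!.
v_3(1816!) = 904

Legendre's formula: v_p(n!) = Σ_{k ≥ 1} ⌊n / p^k⌋. For p = 3, n = 1816, the terms are:
  ⌊1816/3^1⌋ = ⌊1816/3⌋ = 605
  ⌊1816/3^2⌋ = ⌊1816/9⌋ = 201
  ⌊1816/3^3⌋ = ⌊1816/27⌋ = 67
  ⌊1816/3^4⌋ = ⌊1816/81⌋ = 22
  ⌊1816/3^5⌋ = ⌊1816/243⌋ = 7
  ⌊1816/3^6⌋ = ⌊1816/729⌋ = 2
(the next term ⌊1816/3^7⌋ = 0, terminating the sum). Summing: v_3(1816!) = 605 + 201 + 67 + 22 + 7 + 2 = 904.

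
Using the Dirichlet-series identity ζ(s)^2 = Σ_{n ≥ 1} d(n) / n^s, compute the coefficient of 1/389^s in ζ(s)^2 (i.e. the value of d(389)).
d(389) = 2

ζ(s)^2 = (Σ 1/m^s)(Σ 1/k^s). The coefficient of 1/n^s in the product is the number of ordered pairs (m, k) with mk = n, which equals d(n). For n = 389, divisors are [1, 389], so d(389) = 2.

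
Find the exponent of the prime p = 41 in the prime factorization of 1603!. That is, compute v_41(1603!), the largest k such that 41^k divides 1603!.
v_41(1603!) = 39

Legendre's formula: v_p(n!) = Σ_{k ≥ 1} ⌊n / p^k⌋. For p = 41, n = 1603, the terms are:
  ⌊1603/41^1⌋ = ⌊1603/41⌋ = 39
(the next term ⌊1603/41^2⌋ = 0, terminating the sum). Summing: v_41(1603!) = 39 = 39.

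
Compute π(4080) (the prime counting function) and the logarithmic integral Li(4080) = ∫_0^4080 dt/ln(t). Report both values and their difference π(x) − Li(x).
π(4080) = 562;  Li(4080) ≈ 575.00;  π(x) − Li(x) ≈ -13.00.

Direct count of primes ≤ 4080 gives π(4080) = 562. Numerical evaluation of the logarithmic integral gives Li(4080) ≈ 575.00. The difference π(x) − Li(x) ≈ -13.00 is typically negative for small/moderate x (Li(x) overestimates), though Littlewood's theorem shows this sign changes infinitely often.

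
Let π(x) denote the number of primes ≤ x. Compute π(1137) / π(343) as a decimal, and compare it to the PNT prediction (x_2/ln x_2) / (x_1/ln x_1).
π(1137)/π(343) = 189/68 ≈ 2.7794;  PNT prediction ≈ 2.7503.

π(343) = 68 and π(1137) = 189, so π(1137)/π(343) ≈ 2.7794. The PNT-predicted ratio is (1137/ln(1137)) / (343/ln(343)) ≈ 2.7503. The two agree to within a few percent, as expected.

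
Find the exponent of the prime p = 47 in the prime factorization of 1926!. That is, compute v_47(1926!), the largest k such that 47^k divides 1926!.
v_47(1926!) = 40

Legendre's formula: v_p(n!) = Σ_{k ≥ 1} ⌊n / p^k⌋. For p = 47, n = 1926, the terms are:
  ⌊1926/47^1⌋ = ⌊1926/47⌋ = 40
(the next term ⌊1926/47^2⌋ = 0, terminating the sum). Summing: v_47(1926!) = 40 = 40.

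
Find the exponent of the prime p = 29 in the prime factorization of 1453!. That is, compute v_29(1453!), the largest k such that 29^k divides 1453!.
v_29(1453!) = 51

Legendre's formula: v_p(n!) = Σ_{k ≥ 1} ⌊n / p^k⌋. For p = 29, n = 1453, the terms are:
  ⌊1453/29^1⌋ = ⌊1453/29⌋ = 50
  ⌊1453/29^2⌋ = ⌊1453/841⌋ = 1
(the next term ⌊1453/29^3⌋ = 0, terminating the sum). Summing: v_29(1453!) = 50 + 1 = 51.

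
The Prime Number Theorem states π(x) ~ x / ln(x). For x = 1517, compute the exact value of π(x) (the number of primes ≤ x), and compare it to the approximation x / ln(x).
π(1517) = 240;  x/ln(x) ≈ 207.11;  relative error ≈ 13.70%.

Directly count primes up to 1517: π(1517) = 240. The PNT approximation gives 1517/ln(1517) ≈ 1517/7.32449 ≈ 207.11. Relative error (π(x) − x/ln(x)) / π(x) ≈ 13.70%; the approximation is known to undercount slightly (Li(x) is a better estimate).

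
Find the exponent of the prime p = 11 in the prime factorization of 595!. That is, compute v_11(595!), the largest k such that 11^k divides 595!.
v_11(595!) = 58

Legendre's formula: v_p(n!) = Σ_{k ≥ 1} ⌊n / p^k⌋. For p = 11, n = 595, the terms are:
  ⌊595/11^1⌋ = ⌊595/11⌋ = 54
  ⌊595/11^2⌋ = ⌊595/121⌋ = 4
(the next term ⌊595/11^3⌋ = 0, terminating the sum). Summing: v_11(595!) = 54 + 4 = 58.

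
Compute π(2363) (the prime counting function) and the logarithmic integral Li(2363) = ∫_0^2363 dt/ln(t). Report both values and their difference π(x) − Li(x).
π(2363) = 350;  Li(2363) ≈ 362.04;  π(x) − Li(x) ≈ -12.04.

Direct count of primes ≤ 2363 gives π(2363) = 350. Numerical evaluation of the logarithmic integral gives Li(2363) ≈ 362.04. The difference π(x) − Li(x) ≈ -12.04 is typically negative for small/moderate x (Li(x) overestimates), though Littlewood's theorem shows this sign changes infinitely often.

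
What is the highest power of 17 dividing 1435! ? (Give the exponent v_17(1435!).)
v_17(1435!) = 88

Legendre's formula: v_p(n!) = Σ_{k ≥ 1} ⌊n / p^k⌋. For p = 17, n = 1435, the terms are:
  ⌊1435/17^1⌋ = ⌊1435/17⌋ = 84
  ⌊1435/17^2⌋ = ⌊1435/289⌋ = 4
(the next term ⌊1435/17^3⌋ = 0, terminating the sum). Summing: v_17(1435!) = 84 + 4 = 88.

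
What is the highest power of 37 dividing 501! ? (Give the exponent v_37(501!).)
v_37(501!) = 13

Legendre's formula: v_p(n!) = Σ_{k ≥ 1} ⌊n / p^k⌋. For p = 37, n = 501, the terms are:
  ⌊501/37^1⌋ = ⌊501/37⌋ = 13
(the next term ⌊501/37^2⌋ = 0, terminating the sum). Summing: v_37(501!) = 13 = 13.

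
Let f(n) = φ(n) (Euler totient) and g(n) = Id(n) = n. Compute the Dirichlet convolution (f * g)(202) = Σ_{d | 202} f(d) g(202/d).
(φ * Id)(202) = 603

Divisors of 202: [1, 2, 101, 202]. For each d | 202:
  d = 1: φ(1) · Id(202/1) = 1 · 202 = 202
  d = 2: φ(2) · Id(202/2) = 1 · 101 = 101
  d = 101: φ(101) · Id(202/101) = 100 · 2 = 200
  d = 202: φ(202) · Id(202/202) = 100 · 1 = 100
Summing: (φ * Id)(202) = 202 + 101 + 200 + 100 = 603.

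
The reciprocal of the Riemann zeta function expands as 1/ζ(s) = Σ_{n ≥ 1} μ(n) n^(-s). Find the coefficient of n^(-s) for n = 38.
μ(38) = 1

Factor n = 38 = 2 · 19. μ(n) = 0 if any exponent ≥ 2 (not squarefree); otherwise μ(n) = (−1)^{ω(n)} where ω(n) is the number of distinct prime factors. Applying: μ(38) = 1.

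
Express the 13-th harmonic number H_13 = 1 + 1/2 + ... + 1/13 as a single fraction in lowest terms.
H_13 = 1145993/360360

Direct summation: H_13 = 1 + 1/2 + ... + 1/13. The least common denominator is lcm(1, ..., 13) = 360360; over this denominator the numerator is 360360 + 180180 + 120120 + 90090 + 72072 + 60060 + 51480 + 45045 + 40040 + 36036 + 32760 + 30030 + 27720 = 1145993, so H_13 = 1145993/360360 (already in lowest terms) ≈ 3.18013. (The PNT-adjacent estimate ln(13) + γ ≈ 3.14217 matches within O(1/n).)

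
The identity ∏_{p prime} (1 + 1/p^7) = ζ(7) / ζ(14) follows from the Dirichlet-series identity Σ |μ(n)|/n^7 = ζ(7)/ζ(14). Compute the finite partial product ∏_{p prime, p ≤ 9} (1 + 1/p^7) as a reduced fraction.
∏ = 31528037707363/31268898281250

The primes p ≤ 9 are [2, 3, 5, 7]. For each, (1 + 1/p^7) = (p^7 + 1)/p^7. Multiplying these fractions over p ∈ [2, 3, 5, 7] gives 31528037707363/31268898281250. (In the limit P → ∞ this tends to ζ(7)/ζ(14).)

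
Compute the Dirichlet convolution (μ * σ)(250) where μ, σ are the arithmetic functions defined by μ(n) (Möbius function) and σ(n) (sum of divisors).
(μ * σ)(250) = 250

Divisors of 250: [1, 2, 5, 10, 25, 50, 125, 250]. For each d | 250:
  d = 1: μ(1) · σ(250/1) = 1 · 468 = 468
  d = 2: μ(2) · σ(250/2) = -1 · 156 = -156
  d = 5: μ(5) · σ(250/5) = -1 · 93 = -93
  d = 10: μ(10) · σ(250/10) = 1 · 31 = 31
  d = 25: μ(25) · σ(250/25) = 0 · 18 = 0
  d = 50: μ(50) · σ(250/50) = 0 · 6 = 0
  d = 125: μ(125) · σ(250/125) = 0 · 3 = 0
  d = 250: μ(250) · σ(250/250) = 0 · 1 = 0
Summing: (μ * σ)(250) = 468 + -156 + -93 + 31 + 0 + 0 + 0 + 0 = 250.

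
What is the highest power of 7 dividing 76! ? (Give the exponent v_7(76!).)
v_7(76!) = 11

Legendre's formula: v_p(n!) = Σ_{k ≥ 1} ⌊n / p^k⌋. For p = 7, n = 76, the terms are:
  ⌊76/7^1⌋ = ⌊76/7⌋ = 10
  ⌊76/7^2⌋ = ⌊76/49⌋ = 1
(the next term ⌊76/7^3⌋ = 0, terminating the sum). Summing: v_7(76!) = 10 + 1 = 11.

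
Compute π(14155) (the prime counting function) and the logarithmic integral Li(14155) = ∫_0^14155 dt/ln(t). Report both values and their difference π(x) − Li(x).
π(14155) = 1666;  Li(14155) ≈ 1688.49;  π(x) − Li(x) ≈ -22.49.

Direct count of primes ≤ 14155 gives π(14155) = 1666. Numerical evaluation of the logarithmic integral gives Li(14155) ≈ 1688.49. The difference π(x) − Li(x) ≈ -22.49 is typically negative for small/moderate x (Li(x) overestimates), though Littlewood's theorem shows this sign changes infinitely often.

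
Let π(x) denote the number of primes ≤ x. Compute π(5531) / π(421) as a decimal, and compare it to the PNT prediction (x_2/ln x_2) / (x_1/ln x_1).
π(5531)/π(421) = 732/82 ≈ 8.9268;  PNT prediction ≈ 9.2116.

π(421) = 82 and π(5531) = 732, so π(5531)/π(421) ≈ 8.9268. The PNT-predicted ratio is (5531/ln(5531)) / (421/ln(421)) ≈ 9.2116. The two agree to within a few percent, as expected.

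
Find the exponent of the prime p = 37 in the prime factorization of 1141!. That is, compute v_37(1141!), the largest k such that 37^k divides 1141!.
v_37(1141!) = 30

Legendre's formula: v_p(n!) = Σ_{k ≥ 1} ⌊n / p^k⌋. For p = 37, n = 1141, the terms are:
  ⌊1141/37^1⌋ = ⌊1141/37⌋ = 30
(the next term ⌊1141/37^2⌋ = 0, terminating the sum). Summing: v_37(1141!) = 30 = 30.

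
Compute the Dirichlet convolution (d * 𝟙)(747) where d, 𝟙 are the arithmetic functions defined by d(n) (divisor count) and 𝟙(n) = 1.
(d * 𝟙)(747) = 18

Divisors of 747: [1, 3, 9, 83, 249, 747]. For each d | 747:
  d = 1: d(1) · 𝟙(747/1) = 1 · 1 = 1
  d = 3: d(3) · 𝟙(747/3) = 2 · 1 = 2
  d = 9: d(9) · 𝟙(747/9) = 3 · 1 = 3
  d = 83: d(83) · 𝟙(747/83) = 2 · 1 = 2
  d = 249: d(249) · 𝟙(747/249) = 4 · 1 = 4
  d = 747: d(747) · 𝟙(747/747) = 6 · 1 = 6
Summing: (d * 𝟙)(747) = 1 + 2 + 3 + 2 + 4 + 6 = 18.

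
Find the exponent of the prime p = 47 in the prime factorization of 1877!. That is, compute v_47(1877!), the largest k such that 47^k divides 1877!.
v_47(1877!) = 39

Legendre's formula: v_p(n!) = Σ_{k ≥ 1} ⌊n / p^k⌋. For p = 47, n = 1877, the terms are:
  ⌊1877/47^1⌋ = ⌊1877/47⌋ = 39
(the next term ⌊1877/47^2⌋ = 0, terminating the sum). Summing: v_47(1877!) = 39 = 39.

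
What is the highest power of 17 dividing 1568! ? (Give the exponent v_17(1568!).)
v_17(1568!) = 97

Legendre's formula: v_p(n!) = Σ_{k ≥ 1} ⌊n / p^k⌋. For p = 17, n = 1568, the terms are:
  ⌊1568/17^1⌋ = ⌊1568/17⌋ = 92
  ⌊1568/17^2⌋ = ⌊1568/289⌋ = 5
(the next term ⌊1568/17^3⌋ = 0, terminating the sum). Summing: v_17(1568!) = 92 + 5 = 97.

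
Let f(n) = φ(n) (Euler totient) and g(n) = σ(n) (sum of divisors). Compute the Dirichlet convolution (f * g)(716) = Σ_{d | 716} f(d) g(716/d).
(φ * σ)(716) = 4296

Divisors of 716: [1, 2, 4, 179, 358, 716]. For each d | 716:
  d = 1: φ(1) · σ(716/1) = 1 · 1260 = 1260
  d = 2: φ(2) · σ(716/2) = 1 · 540 = 540
  d = 4: φ(4) · σ(716/4) = 2 · 180 = 360
  d = 179: φ(179) · σ(716/179) = 178 · 7 = 1246
  d = 358: φ(358) · σ(716/358) = 178 · 3 = 534
  d = 716: φ(716) · σ(716/716) = 356 · 1 = 356
Summing: (φ * σ)(716) = 1260 + 540 + 360 + 1246 + 534 + 356 = 4296.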